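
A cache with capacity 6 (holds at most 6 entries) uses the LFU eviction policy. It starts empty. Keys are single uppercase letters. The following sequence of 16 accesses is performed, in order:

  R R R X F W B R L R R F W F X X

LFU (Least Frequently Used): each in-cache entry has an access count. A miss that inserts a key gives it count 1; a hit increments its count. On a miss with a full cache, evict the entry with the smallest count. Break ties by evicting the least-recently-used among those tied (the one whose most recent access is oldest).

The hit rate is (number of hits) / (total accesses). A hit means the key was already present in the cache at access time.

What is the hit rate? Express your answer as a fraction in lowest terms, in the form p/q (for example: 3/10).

Answer: 5/8

Derivation:
LFU simulation (capacity=6):
  1. access R: MISS. Cache: [R(c=1)]
  2. access R: HIT, count now 2. Cache: [R(c=2)]
  3. access R: HIT, count now 3. Cache: [R(c=3)]
  4. access X: MISS. Cache: [X(c=1) R(c=3)]
  5. access F: MISS. Cache: [X(c=1) F(c=1) R(c=3)]
  6. access W: MISS. Cache: [X(c=1) F(c=1) W(c=1) R(c=3)]
  7. access B: MISS. Cache: [X(c=1) F(c=1) W(c=1) B(c=1) R(c=3)]
  8. access R: HIT, count now 4. Cache: [X(c=1) F(c=1) W(c=1) B(c=1) R(c=4)]
  9. access L: MISS. Cache: [X(c=1) F(c=1) W(c=1) B(c=1) L(c=1) R(c=4)]
  10. access R: HIT, count now 5. Cache: [X(c=1) F(c=1) W(c=1) B(c=1) L(c=1) R(c=5)]
  11. access R: HIT, count now 6. Cache: [X(c=1) F(c=1) W(c=1) B(c=1) L(c=1) R(c=6)]
  12. access F: HIT, count now 2. Cache: [X(c=1) W(c=1) B(c=1) L(c=1) F(c=2) R(c=6)]
  13. access W: HIT, count now 2. Cache: [X(c=1) B(c=1) L(c=1) F(c=2) W(c=2) R(c=6)]
  14. access F: HIT, count now 3. Cache: [X(c=1) B(c=1) L(c=1) W(c=2) F(c=3) R(c=6)]
  15. access X: HIT, count now 2. Cache: [B(c=1) L(c=1) W(c=2) X(c=2) F(c=3) R(c=6)]
  16. access X: HIT, count now 3. Cache: [B(c=1) L(c=1) W(c=2) F(c=3) X(c=3) R(c=6)]
Total: 10 hits, 6 misses, 0 evictions

Hit rate = 10/16 = 5/8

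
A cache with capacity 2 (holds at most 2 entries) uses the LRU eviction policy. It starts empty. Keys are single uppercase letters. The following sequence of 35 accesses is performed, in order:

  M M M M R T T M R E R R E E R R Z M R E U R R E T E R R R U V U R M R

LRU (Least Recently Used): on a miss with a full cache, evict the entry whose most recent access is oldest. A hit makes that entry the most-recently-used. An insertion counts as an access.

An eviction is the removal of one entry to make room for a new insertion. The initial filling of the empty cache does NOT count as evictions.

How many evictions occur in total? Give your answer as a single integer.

Answer: 17

Derivation:
LRU simulation (capacity=2):
  1. access M: MISS. Cache (LRU->MRU): [M]
  2. access M: HIT. Cache (LRU->MRU): [M]
  3. access M: HIT. Cache (LRU->MRU): [M]
  4. access M: HIT. Cache (LRU->MRU): [M]
  5. access R: MISS. Cache (LRU->MRU): [M R]
  6. access T: MISS, evict M. Cache (LRU->MRU): [R T]
  7. access T: HIT. Cache (LRU->MRU): [R T]
  8. access M: MISS, evict R. Cache (LRU->MRU): [T M]
  9. access R: MISS, evict T. Cache (LRU->MRU): [M R]
  10. access E: MISS, evict M. Cache (LRU->MRU): [R E]
  11. access R: HIT. Cache (LRU->MRU): [E R]
  12. access R: HIT. Cache (LRU->MRU): [E R]
  13. access E: HIT. Cache (LRU->MRU): [R E]
  14. access E: HIT. Cache (LRU->MRU): [R E]
  15. access R: HIT. Cache (LRU->MRU): [E R]
  16. access R: HIT. Cache (LRU->MRU): [E R]
  17. access Z: MISS, evict E. Cache (LRU->MRU): [R Z]
  18. access M: MISS, evict R. Cache (LRU->MRU): [Z M]
  19. access R: MISS, evict Z. Cache (LRU->MRU): [M R]
  20. access E: MISS, evict M. Cache (LRU->MRU): [R E]
  21. access U: MISS, evict R. Cache (LRU->MRU): [E U]
  22. access R: MISS, evict E. Cache (LRU->MRU): [U R]
  23. access R: HIT. Cache (LRU->MRU): [U R]
  24. access E: MISS, evict U. Cache (LRU->MRU): [R E]
  25. access T: MISS, evict R. Cache (LRU->MRU): [E T]
  26. access E: HIT. Cache (LRU->MRU): [T E]
  27. access R: MISS, evict T. Cache (LRU->MRU): [E R]
  28. access R: HIT. Cache (LRU->MRU): [E R]
  29. access R: HIT. Cache (LRU->MRU): [E R]
  30. access U: MISS, evict E. Cache (LRU->MRU): [R U]
  31. access V: MISS, evict R. Cache (LRU->MRU): [U V]
  32. access U: HIT. Cache (LRU->MRU): [V U]
  33. access R: MISS, evict V. Cache (LRU->MRU): [U R]
  34. access M: MISS, evict U. Cache (LRU->MRU): [R M]
  35. access R: HIT. Cache (LRU->MRU): [M R]
Total: 16 hits, 19 misses, 17 evictions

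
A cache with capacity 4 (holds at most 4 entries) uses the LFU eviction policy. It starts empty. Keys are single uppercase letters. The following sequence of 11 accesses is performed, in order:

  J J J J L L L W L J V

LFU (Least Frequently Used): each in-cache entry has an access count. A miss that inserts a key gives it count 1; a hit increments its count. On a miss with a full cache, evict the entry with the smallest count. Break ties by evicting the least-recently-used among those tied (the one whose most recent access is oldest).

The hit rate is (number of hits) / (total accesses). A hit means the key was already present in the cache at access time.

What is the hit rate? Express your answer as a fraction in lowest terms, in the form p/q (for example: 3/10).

LFU simulation (capacity=4):
  1. access J: MISS. Cache: [J(c=1)]
  2. access J: HIT, count now 2. Cache: [J(c=2)]
  3. access J: HIT, count now 3. Cache: [J(c=3)]
  4. access J: HIT, count now 4. Cache: [J(c=4)]
  5. access L: MISS. Cache: [L(c=1) J(c=4)]
  6. access L: HIT, count now 2. Cache: [L(c=2) J(c=4)]
  7. access L: HIT, count now 3. Cache: [L(c=3) J(c=4)]
  8. access W: MISS. Cache: [W(c=1) L(c=3) J(c=4)]
  9. access L: HIT, count now 4. Cache: [W(c=1) J(c=4) L(c=4)]
  10. access J: HIT, count now 5. Cache: [W(c=1) L(c=4) J(c=5)]
  11. access V: MISS. Cache: [W(c=1) V(c=1) L(c=4) J(c=5)]
Total: 7 hits, 4 misses, 0 evictions

Hit rate = 7/11

Answer: 7/11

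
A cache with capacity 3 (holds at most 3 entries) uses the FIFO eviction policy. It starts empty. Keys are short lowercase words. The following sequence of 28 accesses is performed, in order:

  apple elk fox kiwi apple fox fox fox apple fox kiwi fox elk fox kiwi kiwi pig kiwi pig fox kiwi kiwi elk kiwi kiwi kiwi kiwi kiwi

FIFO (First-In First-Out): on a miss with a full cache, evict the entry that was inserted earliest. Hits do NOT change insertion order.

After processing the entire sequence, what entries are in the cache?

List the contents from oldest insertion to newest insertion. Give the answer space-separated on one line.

FIFO simulation (capacity=3):
  1. access apple: MISS. Cache (old->new): [apple]
  2. access elk: MISS. Cache (old->new): [apple elk]
  3. access fox: MISS. Cache (old->new): [apple elk fox]
  4. access kiwi: MISS, evict apple. Cache (old->new): [elk fox kiwi]
  5. access apple: MISS, evict elk. Cache (old->new): [fox kiwi apple]
  6. access fox: HIT. Cache (old->new): [fox kiwi apple]
  7. access fox: HIT. Cache (old->new): [fox kiwi apple]
  8. access fox: HIT. Cache (old->new): [fox kiwi apple]
  9. access apple: HIT. Cache (old->new): [fox kiwi apple]
  10. access fox: HIT. Cache (old->new): [fox kiwi apple]
  11. access kiwi: HIT. Cache (old->new): [fox kiwi apple]
  12. access fox: HIT. Cache (old->new): [fox kiwi apple]
  13. access elk: MISS, evict fox. Cache (old->new): [kiwi apple elk]
  14. access fox: MISS, evict kiwi. Cache (old->new): [apple elk fox]
  15. access kiwi: MISS, evict apple. Cache (old->new): [elk fox kiwi]
  16. access kiwi: HIT. Cache (old->new): [elk fox kiwi]
  17. access pig: MISS, evict elk. Cache (old->new): [fox kiwi pig]
  18. access kiwi: HIT. Cache (old->new): [fox kiwi pig]
  19. access pig: HIT. Cache (old->new): [fox kiwi pig]
  20. access fox: HIT. Cache (old->new): [fox kiwi pig]
  21. access kiwi: HIT. Cache (old->new): [fox kiwi pig]
  22. access kiwi: HIT. Cache (old->new): [fox kiwi pig]
  23. access elk: MISS, evict fox. Cache (old->new): [kiwi pig elk]
  24. access kiwi: HIT. Cache (old->new): [kiwi pig elk]
  25. access kiwi: HIT. Cache (old->new): [kiwi pig elk]
  26. access kiwi: HIT. Cache (old->new): [kiwi pig elk]
  27. access kiwi: HIT. Cache (old->new): [kiwi pig elk]
  28. access kiwi: HIT. Cache (old->new): [kiwi pig elk]
Total: 18 hits, 10 misses, 7 evictions

Answer: kiwi pig elk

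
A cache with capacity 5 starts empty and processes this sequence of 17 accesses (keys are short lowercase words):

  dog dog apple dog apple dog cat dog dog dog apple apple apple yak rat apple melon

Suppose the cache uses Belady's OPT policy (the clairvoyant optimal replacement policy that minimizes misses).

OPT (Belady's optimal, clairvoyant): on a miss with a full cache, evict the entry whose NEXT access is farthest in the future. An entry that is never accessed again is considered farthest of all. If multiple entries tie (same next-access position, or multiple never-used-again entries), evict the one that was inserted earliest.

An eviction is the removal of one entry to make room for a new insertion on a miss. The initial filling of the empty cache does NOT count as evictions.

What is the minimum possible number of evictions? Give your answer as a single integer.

Answer: 1

Derivation:
OPT (Belady) simulation (capacity=5):
  1. access dog: MISS. Cache: [dog]
  2. access dog: HIT. Next use of dog: step 4. Cache: [dog]
  3. access apple: MISS. Cache: [dog apple]
  4. access dog: HIT. Next use of dog: step 6. Cache: [dog apple]
  5. access apple: HIT. Next use of apple: step 11. Cache: [dog apple]
  6. access dog: HIT. Next use of dog: step 8. Cache: [dog apple]
  7. access cat: MISS. Cache: [dog apple cat]
  8. access dog: HIT. Next use of dog: step 9. Cache: [dog apple cat]
  9. access dog: HIT. Next use of dog: step 10. Cache: [dog apple cat]
  10. access dog: HIT. Next use of dog: never. Cache: [dog apple cat]
  11. access apple: HIT. Next use of apple: step 12. Cache: [dog apple cat]
  12. access apple: HIT. Next use of apple: step 13. Cache: [dog apple cat]
  13. access apple: HIT. Next use of apple: step 16. Cache: [dog apple cat]
  14. access yak: MISS. Cache: [dog apple cat yak]
  15. access rat: MISS. Cache: [dog apple cat yak rat]
  16. access apple: HIT. Next use of apple: never. Cache: [dog apple cat yak rat]
  17. access melon: MISS, evict dog (next use: never). Cache: [apple cat yak rat melon]
Total: 11 hits, 6 misses, 1 evictions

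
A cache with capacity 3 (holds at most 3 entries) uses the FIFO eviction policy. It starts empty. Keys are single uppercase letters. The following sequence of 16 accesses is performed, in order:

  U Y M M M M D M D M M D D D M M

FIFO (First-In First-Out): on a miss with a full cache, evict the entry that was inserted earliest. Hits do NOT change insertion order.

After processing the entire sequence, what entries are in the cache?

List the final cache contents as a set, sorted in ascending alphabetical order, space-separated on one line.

FIFO simulation (capacity=3):
  1. access U: MISS. Cache (old->new): [U]
  2. access Y: MISS. Cache (old->new): [U Y]
  3. access M: MISS. Cache (old->new): [U Y M]
  4. access M: HIT. Cache (old->new): [U Y M]
  5. access M: HIT. Cache (old->new): [U Y M]
  6. access M: HIT. Cache (old->new): [U Y M]
  7. access D: MISS, evict U. Cache (old->new): [Y M D]
  8. access M: HIT. Cache (old->new): [Y M D]
  9. access D: HIT. Cache (old->new): [Y M D]
  10. access M: HIT. Cache (old->new): [Y M D]
  11. access M: HIT. Cache (old->new): [Y M D]
  12. access D: HIT. Cache (old->new): [Y M D]
  13. access D: HIT. Cache (old->new): [Y M D]
  14. access D: HIT. Cache (old->new): [Y M D]
  15. access M: HIT. Cache (old->new): [Y M D]
  16. access M: HIT. Cache (old->new): [Y M D]
Total: 12 hits, 4 misses, 1 evictions

Answer: D M Y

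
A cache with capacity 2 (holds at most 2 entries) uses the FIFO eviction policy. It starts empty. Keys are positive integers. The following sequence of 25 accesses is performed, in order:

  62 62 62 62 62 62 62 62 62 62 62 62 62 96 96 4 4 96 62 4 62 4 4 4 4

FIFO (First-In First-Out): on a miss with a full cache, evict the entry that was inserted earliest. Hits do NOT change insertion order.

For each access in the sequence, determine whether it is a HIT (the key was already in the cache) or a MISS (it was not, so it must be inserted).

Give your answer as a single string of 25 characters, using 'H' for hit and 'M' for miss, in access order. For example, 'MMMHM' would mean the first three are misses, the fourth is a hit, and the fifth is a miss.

FIFO simulation (capacity=2):
  1. access 62: MISS. Cache (old->new): [62]
  2. access 62: HIT. Cache (old->new): [62]
  3. access 62: HIT. Cache (old->new): [62]
  4. access 62: HIT. Cache (old->new): [62]
  5. access 62: HIT. Cache (old->new): [62]
  6. access 62: HIT. Cache (old->new): [62]
  7. access 62: HIT. Cache (old->new): [62]
  8. access 62: HIT. Cache (old->new): [62]
  9. access 62: HIT. Cache (old->new): [62]
  10. access 62: HIT. Cache (old->new): [62]
  11. access 62: HIT. Cache (old->new): [62]
  12. access 62: HIT. Cache (old->new): [62]
  13. access 62: HIT. Cache (old->new): [62]
  14. access 96: MISS. Cache (old->new): [62 96]
  15. access 96: HIT. Cache (old->new): [62 96]
  16. access 4: MISS, evict 62. Cache (old->new): [96 4]
  17. access 4: HIT. Cache (old->new): [96 4]
  18. access 96: HIT. Cache (old->new): [96 4]
  19. access 62: MISS, evict 96. Cache (old->new): [4 62]
  20. access 4: HIT. Cache (old->new): [4 62]
  21. access 62: HIT. Cache (old->new): [4 62]
  22. access 4: HIT. Cache (old->new): [4 62]
  23. access 4: HIT. Cache (old->new): [4 62]
  24. access 4: HIT. Cache (old->new): [4 62]
  25. access 4: HIT. Cache (old->new): [4 62]
Total: 21 hits, 4 misses, 2 evictions

Answer: MHHHHHHHHHHHHMHMHHMHHHHHH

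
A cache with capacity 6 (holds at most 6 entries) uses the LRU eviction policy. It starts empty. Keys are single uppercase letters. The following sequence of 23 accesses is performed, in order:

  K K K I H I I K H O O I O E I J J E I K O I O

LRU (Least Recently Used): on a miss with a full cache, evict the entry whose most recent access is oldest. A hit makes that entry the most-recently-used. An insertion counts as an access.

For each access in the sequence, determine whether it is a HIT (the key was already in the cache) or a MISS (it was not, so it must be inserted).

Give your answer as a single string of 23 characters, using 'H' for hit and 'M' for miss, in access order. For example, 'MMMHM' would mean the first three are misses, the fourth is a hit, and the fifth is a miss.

LRU simulation (capacity=6):
  1. access K: MISS. Cache (LRU->MRU): [K]
  2. access K: HIT. Cache (LRU->MRU): [K]
  3. access K: HIT. Cache (LRU->MRU): [K]
  4. access I: MISS. Cache (LRU->MRU): [K I]
  5. access H: MISS. Cache (LRU->MRU): [K I H]
  6. access I: HIT. Cache (LRU->MRU): [K H I]
  7. access I: HIT. Cache (LRU->MRU): [K H I]
  8. access K: HIT. Cache (LRU->MRU): [H I K]
  9. access H: HIT. Cache (LRU->MRU): [I K H]
  10. access O: MISS. Cache (LRU->MRU): [I K H O]
  11. access O: HIT. Cache (LRU->MRU): [I K H O]
  12. access I: HIT. Cache (LRU->MRU): [K H O I]
  13. access O: HIT. Cache (LRU->MRU): [K H I O]
  14. access E: MISS. Cache (LRU->MRU): [K H I O E]
  15. access I: HIT. Cache (LRU->MRU): [K H O E I]
  16. access J: MISS. Cache (LRU->MRU): [K H O E I J]
  17. access J: HIT. Cache (LRU->MRU): [K H O E I J]
  18. access E: HIT. Cache (LRU->MRU): [K H O I J E]
  19. access I: HIT. Cache (LRU->MRU): [K H O J E I]
  20. access K: HIT. Cache (LRU->MRU): [H O J E I K]
  21. access O: HIT. Cache (LRU->MRU): [H J E I K O]
  22. access I: HIT. Cache (LRU->MRU): [H J E K O I]
  23. access O: HIT. Cache (LRU->MRU): [H J E K I O]
Total: 17 hits, 6 misses, 0 evictions

Answer: MHHMMHHHHMHHHMHMHHHHHHH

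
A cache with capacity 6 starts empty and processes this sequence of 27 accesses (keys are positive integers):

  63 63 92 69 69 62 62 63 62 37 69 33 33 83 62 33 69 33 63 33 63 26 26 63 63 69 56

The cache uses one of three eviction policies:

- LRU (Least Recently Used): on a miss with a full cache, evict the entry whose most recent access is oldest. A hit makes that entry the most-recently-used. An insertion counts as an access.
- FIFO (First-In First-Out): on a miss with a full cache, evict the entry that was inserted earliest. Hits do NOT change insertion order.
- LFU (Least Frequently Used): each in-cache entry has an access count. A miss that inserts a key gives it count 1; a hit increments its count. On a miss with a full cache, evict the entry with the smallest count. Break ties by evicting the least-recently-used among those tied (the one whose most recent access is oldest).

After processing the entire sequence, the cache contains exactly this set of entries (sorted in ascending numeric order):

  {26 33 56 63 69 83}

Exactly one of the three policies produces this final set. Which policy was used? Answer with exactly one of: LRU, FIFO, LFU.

Simulating under each policy and comparing final sets:
  LRU: final set = {26 33 56 62 63 69} -> differs
  FIFO: final set = {26 33 56 63 69 83} -> MATCHES target
  LFU: final set = {26 33 56 62 63 69} -> differs
Only FIFO produces the target set.

Answer: FIFO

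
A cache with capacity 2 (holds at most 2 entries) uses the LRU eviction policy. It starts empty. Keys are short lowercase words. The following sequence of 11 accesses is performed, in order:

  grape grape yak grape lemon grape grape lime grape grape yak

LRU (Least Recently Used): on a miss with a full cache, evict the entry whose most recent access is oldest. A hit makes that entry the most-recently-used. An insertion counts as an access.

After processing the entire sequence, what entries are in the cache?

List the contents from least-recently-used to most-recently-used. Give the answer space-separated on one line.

Answer: grape yak

Derivation:
LRU simulation (capacity=2):
  1. access grape: MISS. Cache (LRU->MRU): [grape]
  2. access grape: HIT. Cache (LRU->MRU): [grape]
  3. access yak: MISS. Cache (LRU->MRU): [grape yak]
  4. access grape: HIT. Cache (LRU->MRU): [yak grape]
  5. access lemon: MISS, evict yak. Cache (LRU->MRU): [grape lemon]
  6. access grape: HIT. Cache (LRU->MRU): [lemon grape]
  7. access grape: HIT. Cache (LRU->MRU): [lemon grape]
  8. access lime: MISS, evict lemon. Cache (LRU->MRU): [grape lime]
  9. access grape: HIT. Cache (LRU->MRU): [lime grape]
  10. access grape: HIT. Cache (LRU->MRU): [lime grape]
  11. access yak: MISS, evict lime. Cache (LRU->MRU): [grape yak]
Total: 6 hits, 5 misses, 3 evictions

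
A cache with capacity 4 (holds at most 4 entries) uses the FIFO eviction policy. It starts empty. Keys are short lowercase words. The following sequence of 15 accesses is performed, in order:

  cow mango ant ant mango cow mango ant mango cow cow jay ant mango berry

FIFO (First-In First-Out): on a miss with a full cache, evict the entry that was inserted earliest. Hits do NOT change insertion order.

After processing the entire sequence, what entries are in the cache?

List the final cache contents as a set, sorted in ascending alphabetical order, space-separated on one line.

FIFO simulation (capacity=4):
  1. access cow: MISS. Cache (old->new): [cow]
  2. access mango: MISS. Cache (old->new): [cow mango]
  3. access ant: MISS. Cache (old->new): [cow mango ant]
  4. access ant: HIT. Cache (old->new): [cow mango ant]
  5. access mango: HIT. Cache (old->new): [cow mango ant]
  6. access cow: HIT. Cache (old->new): [cow mango ant]
  7. access mango: HIT. Cache (old->new): [cow mango ant]
  8. access ant: HIT. Cache (old->new): [cow mango ant]
  9. access mango: HIT. Cache (old->new): [cow mango ant]
  10. access cow: HIT. Cache (old->new): [cow mango ant]
  11. access cow: HIT. Cache (old->new): [cow mango ant]
  12. access jay: MISS. Cache (old->new): [cow mango ant jay]
  13. access ant: HIT. Cache (old->new): [cow mango ant jay]
  14. access mango: HIT. Cache (old->new): [cow mango ant jay]
  15. access berry: MISS, evict cow. Cache (old->new): [mango ant jay berry]
Total: 10 hits, 5 misses, 1 evictions

Answer: ant berry jay mango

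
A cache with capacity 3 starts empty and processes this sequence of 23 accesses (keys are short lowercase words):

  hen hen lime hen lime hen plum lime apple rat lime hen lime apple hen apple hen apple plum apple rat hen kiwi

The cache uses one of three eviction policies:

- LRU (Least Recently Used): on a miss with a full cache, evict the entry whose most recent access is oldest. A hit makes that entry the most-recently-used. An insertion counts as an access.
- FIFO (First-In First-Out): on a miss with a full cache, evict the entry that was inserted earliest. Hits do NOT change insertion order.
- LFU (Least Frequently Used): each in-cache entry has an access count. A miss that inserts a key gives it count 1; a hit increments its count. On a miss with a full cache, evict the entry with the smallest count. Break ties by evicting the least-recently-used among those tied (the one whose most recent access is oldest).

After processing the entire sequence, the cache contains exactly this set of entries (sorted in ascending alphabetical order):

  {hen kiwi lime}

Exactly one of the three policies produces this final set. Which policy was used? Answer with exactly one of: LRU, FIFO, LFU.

Answer: LFU

Derivation:
Simulating under each policy and comparing final sets:
  LRU: final set = {hen kiwi rat} -> differs
  FIFO: final set = {hen kiwi rat} -> differs
  LFU: final set = {hen kiwi lime} -> MATCHES target
Only LFU produces the target set.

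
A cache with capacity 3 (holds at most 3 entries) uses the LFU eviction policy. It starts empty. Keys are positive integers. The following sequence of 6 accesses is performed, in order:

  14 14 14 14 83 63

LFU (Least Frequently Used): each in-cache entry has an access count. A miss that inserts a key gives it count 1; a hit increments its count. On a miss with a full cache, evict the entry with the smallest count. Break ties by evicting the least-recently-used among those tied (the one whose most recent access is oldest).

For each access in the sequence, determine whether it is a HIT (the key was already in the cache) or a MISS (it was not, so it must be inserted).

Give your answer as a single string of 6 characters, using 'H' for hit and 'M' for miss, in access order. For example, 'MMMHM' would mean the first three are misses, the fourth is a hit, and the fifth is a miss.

LFU simulation (capacity=3):
  1. access 14: MISS. Cache: [14(c=1)]
  2. access 14: HIT, count now 2. Cache: [14(c=2)]
  3. access 14: HIT, count now 3. Cache: [14(c=3)]
  4. access 14: HIT, count now 4. Cache: [14(c=4)]
  5. access 83: MISS. Cache: [83(c=1) 14(c=4)]
  6. access 63: MISS. Cache: [83(c=1) 63(c=1) 14(c=4)]
Total: 3 hits, 3 misses, 0 evictions

Answer: MHHHMM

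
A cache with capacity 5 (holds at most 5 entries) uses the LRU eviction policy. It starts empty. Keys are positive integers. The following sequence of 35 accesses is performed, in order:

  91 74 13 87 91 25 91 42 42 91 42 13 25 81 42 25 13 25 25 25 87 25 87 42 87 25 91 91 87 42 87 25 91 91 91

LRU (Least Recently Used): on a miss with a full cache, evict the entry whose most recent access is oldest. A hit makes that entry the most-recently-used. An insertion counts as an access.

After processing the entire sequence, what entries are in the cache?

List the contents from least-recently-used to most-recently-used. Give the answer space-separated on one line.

LRU simulation (capacity=5):
  1. access 91: MISS. Cache (LRU->MRU): [91]
  2. access 74: MISS. Cache (LRU->MRU): [91 74]
  3. access 13: MISS. Cache (LRU->MRU): [91 74 13]
  4. access 87: MISS. Cache (LRU->MRU): [91 74 13 87]
  5. access 91: HIT. Cache (LRU->MRU): [74 13 87 91]
  6. access 25: MISS. Cache (LRU->MRU): [74 13 87 91 25]
  7. access 91: HIT. Cache (LRU->MRU): [74 13 87 25 91]
  8. access 42: MISS, evict 74. Cache (LRU->MRU): [13 87 25 91 42]
  9. access 42: HIT. Cache (LRU->MRU): [13 87 25 91 42]
  10. access 91: HIT. Cache (LRU->MRU): [13 87 25 42 91]
  11. access 42: HIT. Cache (LRU->MRU): [13 87 25 91 42]
  12. access 13: HIT. Cache (LRU->MRU): [87 25 91 42 13]
  13. access 25: HIT. Cache (LRU->MRU): [87 91 42 13 25]
  14. access 81: MISS, evict 87. Cache (LRU->MRU): [91 42 13 25 81]
  15. access 42: HIT. Cache (LRU->MRU): [91 13 25 81 42]
  16. access 25: HIT. Cache (LRU->MRU): [91 13 81 42 25]
  17. access 13: HIT. Cache (LRU->MRU): [91 81 42 25 13]
  18. access 25: HIT. Cache (LRU->MRU): [91 81 42 13 25]
  19. access 25: HIT. Cache (LRU->MRU): [91 81 42 13 25]
  20. access 25: HIT. Cache (LRU->MRU): [91 81 42 13 25]
  21. access 87: MISS, evict 91. Cache (LRU->MRU): [81 42 13 25 87]
  22. access 25: HIT. Cache (LRU->MRU): [81 42 13 87 25]
  23. access 87: HIT. Cache (LRU->MRU): [81 42 13 25 87]
  24. access 42: HIT. Cache (LRU->MRU): [81 13 25 87 42]
  25. access 87: HIT. Cache (LRU->MRU): [81 13 25 42 87]
  26. access 25: HIT. Cache (LRU->MRU): [81 13 42 87 25]
  27. access 91: MISS, evict 81. Cache (LRU->MRU): [13 42 87 25 91]
  28. access 91: HIT. Cache (LRU->MRU): [13 42 87 25 91]
  29. access 87: HIT. Cache (LRU->MRU): [13 42 25 91 87]
  30. access 42: HIT. Cache (LRU->MRU): [13 25 91 87 42]
  31. access 87: HIT. Cache (LRU->MRU): [13 25 91 42 87]
  32. access 25: HIT. Cache (LRU->MRU): [13 91 42 87 25]
  33. access 91: HIT. Cache (LRU->MRU): [13 42 87 25 91]
  34. access 91: HIT. Cache (LRU->MRU): [13 42 87 25 91]
  35. access 91: HIT. Cache (LRU->MRU): [13 42 87 25 91]
Total: 26 hits, 9 misses, 4 evictions

Answer: 13 42 87 25 91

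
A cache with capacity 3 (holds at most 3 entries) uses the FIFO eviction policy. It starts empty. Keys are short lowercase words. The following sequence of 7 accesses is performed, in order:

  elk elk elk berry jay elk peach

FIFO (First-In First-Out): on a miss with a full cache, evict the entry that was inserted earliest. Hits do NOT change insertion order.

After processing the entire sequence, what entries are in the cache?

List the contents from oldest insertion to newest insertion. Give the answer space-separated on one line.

FIFO simulation (capacity=3):
  1. access elk: MISS. Cache (old->new): [elk]
  2. access elk: HIT. Cache (old->new): [elk]
  3. access elk: HIT. Cache (old->new): [elk]
  4. access berry: MISS. Cache (old->new): [elk berry]
  5. access jay: MISS. Cache (old->new): [elk berry jay]
  6. access elk: HIT. Cache (old->new): [elk berry jay]
  7. access peach: MISS, evict elk. Cache (old->new): [berry jay peach]
Total: 3 hits, 4 misses, 1 evictions

Answer: berry jay peach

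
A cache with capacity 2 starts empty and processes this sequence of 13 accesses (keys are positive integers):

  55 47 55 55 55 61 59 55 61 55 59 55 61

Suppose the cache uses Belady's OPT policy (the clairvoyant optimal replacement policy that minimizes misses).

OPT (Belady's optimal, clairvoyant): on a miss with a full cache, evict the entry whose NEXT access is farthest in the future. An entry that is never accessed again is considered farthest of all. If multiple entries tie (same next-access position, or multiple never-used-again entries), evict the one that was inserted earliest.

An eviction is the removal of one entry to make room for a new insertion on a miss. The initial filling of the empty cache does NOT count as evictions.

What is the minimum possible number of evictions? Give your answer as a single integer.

Answer: 5

Derivation:
OPT (Belady) simulation (capacity=2):
  1. access 55: MISS. Cache: [55]
  2. access 47: MISS. Cache: [55 47]
  3. access 55: HIT. Next use of 55: step 4. Cache: [55 47]
  4. access 55: HIT. Next use of 55: step 5. Cache: [55 47]
  5. access 55: HIT. Next use of 55: step 8. Cache: [55 47]
  6. access 61: MISS, evict 47 (next use: never). Cache: [55 61]
  7. access 59: MISS, evict 61 (next use: step 9). Cache: [55 59]
  8. access 55: HIT. Next use of 55: step 10. Cache: [55 59]
  9. access 61: MISS, evict 59 (next use: step 11). Cache: [55 61]
  10. access 55: HIT. Next use of 55: step 12. Cache: [55 61]
  11. access 59: MISS, evict 61 (next use: step 13). Cache: [55 59]
  12. access 55: HIT. Next use of 55: never. Cache: [55 59]
  13. access 61: MISS, evict 55 (next use: never). Cache: [59 61]
Total: 6 hits, 7 misses, 5 evictions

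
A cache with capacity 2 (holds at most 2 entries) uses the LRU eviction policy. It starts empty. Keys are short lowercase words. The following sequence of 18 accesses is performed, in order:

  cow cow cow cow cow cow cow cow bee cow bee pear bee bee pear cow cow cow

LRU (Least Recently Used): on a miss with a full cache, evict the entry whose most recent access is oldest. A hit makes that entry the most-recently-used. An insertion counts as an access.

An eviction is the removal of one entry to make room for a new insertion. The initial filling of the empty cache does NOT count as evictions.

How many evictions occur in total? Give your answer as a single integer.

LRU simulation (capacity=2):
  1. access cow: MISS. Cache (LRU->MRU): [cow]
  2. access cow: HIT. Cache (LRU->MRU): [cow]
  3. access cow: HIT. Cache (LRU->MRU): [cow]
  4. access cow: HIT. Cache (LRU->MRU): [cow]
  5. access cow: HIT. Cache (LRU->MRU): [cow]
  6. access cow: HIT. Cache (LRU->MRU): [cow]
  7. access cow: HIT. Cache (LRU->MRU): [cow]
  8. access cow: HIT. Cache (LRU->MRU): [cow]
  9. access bee: MISS. Cache (LRU->MRU): [cow bee]
  10. access cow: HIT. Cache (LRU->MRU): [bee cow]
  11. access bee: HIT. Cache (LRU->MRU): [cow bee]
  12. access pear: MISS, evict cow. Cache (LRU->MRU): [bee pear]
  13. access bee: HIT. Cache (LRU->MRU): [pear bee]
  14. access bee: HIT. Cache (LRU->MRU): [pear bee]
  15. access pear: HIT. Cache (LRU->MRU): [bee pear]
  16. access cow: MISS, evict bee. Cache (LRU->MRU): [pear cow]
  17. access cow: HIT. Cache (LRU->MRU): [pear cow]
  18. access cow: HIT. Cache (LRU->MRU): [pear cow]
Total: 14 hits, 4 misses, 2 evictions

Answer: 2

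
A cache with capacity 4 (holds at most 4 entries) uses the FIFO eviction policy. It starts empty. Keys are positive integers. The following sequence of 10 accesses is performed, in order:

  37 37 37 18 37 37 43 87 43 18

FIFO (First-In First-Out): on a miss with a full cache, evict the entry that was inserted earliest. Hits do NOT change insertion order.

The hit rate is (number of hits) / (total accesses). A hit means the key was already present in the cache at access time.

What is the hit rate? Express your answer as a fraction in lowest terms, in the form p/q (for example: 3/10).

Answer: 3/5

Derivation:
FIFO simulation (capacity=4):
  1. access 37: MISS. Cache (old->new): [37]
  2. access 37: HIT. Cache (old->new): [37]
  3. access 37: HIT. Cache (old->new): [37]
  4. access 18: MISS. Cache (old->new): [37 18]
  5. access 37: HIT. Cache (old->new): [37 18]
  6. access 37: HIT. Cache (old->new): [37 18]
  7. access 43: MISS. Cache (old->new): [37 18 43]
  8. access 87: MISS. Cache (old->new): [37 18 43 87]
  9. access 43: HIT. Cache (old->new): [37 18 43 87]
  10. access 18: HIT. Cache (old->new): [37 18 43 87]
Total: 6 hits, 4 misses, 0 evictions

Hit rate = 6/10 = 3/5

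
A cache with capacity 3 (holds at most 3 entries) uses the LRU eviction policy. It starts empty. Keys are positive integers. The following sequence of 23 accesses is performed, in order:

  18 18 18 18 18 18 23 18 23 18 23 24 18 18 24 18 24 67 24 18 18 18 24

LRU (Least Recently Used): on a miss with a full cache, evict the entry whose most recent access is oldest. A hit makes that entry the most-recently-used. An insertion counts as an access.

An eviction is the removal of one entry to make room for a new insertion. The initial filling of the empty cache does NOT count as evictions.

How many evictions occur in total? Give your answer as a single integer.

Answer: 1

Derivation:
LRU simulation (capacity=3):
  1. access 18: MISS. Cache (LRU->MRU): [18]
  2. access 18: HIT. Cache (LRU->MRU): [18]
  3. access 18: HIT. Cache (LRU->MRU): [18]
  4. access 18: HIT. Cache (LRU->MRU): [18]
  5. access 18: HIT. Cache (LRU->MRU): [18]
  6. access 18: HIT. Cache (LRU->MRU): [18]
  7. access 23: MISS. Cache (LRU->MRU): [18 23]
  8. access 18: HIT. Cache (LRU->MRU): [23 18]
  9. access 23: HIT. Cache (LRU->MRU): [18 23]
  10. access 18: HIT. Cache (LRU->MRU): [23 18]
  11. access 23: HIT. Cache (LRU->MRU): [18 23]
  12. access 24: MISS. Cache (LRU->MRU): [18 23 24]
  13. access 18: HIT. Cache (LRU->MRU): [23 24 18]
  14. access 18: HIT. Cache (LRU->MRU): [23 24 18]
  15. access 24: HIT. Cache (LRU->MRU): [23 18 24]
  16. access 18: HIT. Cache (LRU->MRU): [23 24 18]
  17. access 24: HIT. Cache (LRU->MRU): [23 18 24]
  18. access 67: MISS, evict 23. Cache (LRU->MRU): [18 24 67]
  19. access 24: HIT. Cache (LRU->MRU): [18 67 24]
  20. access 18: HIT. Cache (LRU->MRU): [67 24 18]
  21. access 18: HIT. Cache (LRU->MRU): [67 24 18]
  22. access 18: HIT. Cache (LRU->MRU): [67 24 18]
  23. access 24: HIT. Cache (LRU->MRU): [67 18 24]
Total: 19 hits, 4 misses, 1 evictions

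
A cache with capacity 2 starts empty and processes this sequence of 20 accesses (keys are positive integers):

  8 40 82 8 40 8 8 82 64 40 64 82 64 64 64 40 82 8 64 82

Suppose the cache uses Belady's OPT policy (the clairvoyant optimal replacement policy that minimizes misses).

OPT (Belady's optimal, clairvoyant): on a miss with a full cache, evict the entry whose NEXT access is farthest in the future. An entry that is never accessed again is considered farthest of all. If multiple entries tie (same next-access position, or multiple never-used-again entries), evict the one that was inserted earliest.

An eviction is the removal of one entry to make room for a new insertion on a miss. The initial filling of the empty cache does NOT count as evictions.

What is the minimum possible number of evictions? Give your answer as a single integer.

OPT (Belady) simulation (capacity=2):
  1. access 8: MISS. Cache: [8]
  2. access 40: MISS. Cache: [8 40]
  3. access 82: MISS, evict 40 (next use: step 5). Cache: [8 82]
  4. access 8: HIT. Next use of 8: step 6. Cache: [8 82]
  5. access 40: MISS, evict 82 (next use: step 8). Cache: [8 40]
  6. access 8: HIT. Next use of 8: step 7. Cache: [8 40]
  7. access 8: HIT. Next use of 8: step 18. Cache: [8 40]
  8. access 82: MISS, evict 8 (next use: step 18). Cache: [40 82]
  9. access 64: MISS, evict 82 (next use: step 12). Cache: [40 64]
  10. access 40: HIT. Next use of 40: step 16. Cache: [40 64]
  11. access 64: HIT. Next use of 64: step 13. Cache: [40 64]
  12. access 82: MISS, evict 40 (next use: step 16). Cache: [64 82]
  13. access 64: HIT. Next use of 64: step 14. Cache: [64 82]
  14. access 64: HIT. Next use of 64: step 15. Cache: [64 82]
  15. access 64: HIT. Next use of 64: step 19. Cache: [64 82]
  16. access 40: MISS, evict 64 (next use: step 19). Cache: [82 40]
  17. access 82: HIT. Next use of 82: step 20. Cache: [82 40]
  18. access 8: MISS, evict 40 (next use: never). Cache: [82 8]
  19. access 64: MISS, evict 8 (next use: never). Cache: [82 64]
  20. access 82: HIT. Next use of 82: never. Cache: [82 64]
Total: 10 hits, 10 misses, 8 evictions

Answer: 8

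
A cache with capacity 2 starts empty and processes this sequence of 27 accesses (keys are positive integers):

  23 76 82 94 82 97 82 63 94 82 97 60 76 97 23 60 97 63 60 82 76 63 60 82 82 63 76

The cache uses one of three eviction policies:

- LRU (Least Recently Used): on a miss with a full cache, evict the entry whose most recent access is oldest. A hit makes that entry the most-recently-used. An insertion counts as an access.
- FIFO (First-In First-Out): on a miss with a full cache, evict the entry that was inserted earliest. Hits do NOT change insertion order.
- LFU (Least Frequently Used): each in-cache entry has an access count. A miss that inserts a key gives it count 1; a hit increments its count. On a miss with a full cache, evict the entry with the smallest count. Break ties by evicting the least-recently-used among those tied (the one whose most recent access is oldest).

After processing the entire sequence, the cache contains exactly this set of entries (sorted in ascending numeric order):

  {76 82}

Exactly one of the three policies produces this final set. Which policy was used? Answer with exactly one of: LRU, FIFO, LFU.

Simulating under each policy and comparing final sets:
  LRU: final set = {63 76} -> differs
  FIFO: final set = {63 76} -> differs
  LFU: final set = {76 82} -> MATCHES target
Only LFU produces the target set.

Answer: LFU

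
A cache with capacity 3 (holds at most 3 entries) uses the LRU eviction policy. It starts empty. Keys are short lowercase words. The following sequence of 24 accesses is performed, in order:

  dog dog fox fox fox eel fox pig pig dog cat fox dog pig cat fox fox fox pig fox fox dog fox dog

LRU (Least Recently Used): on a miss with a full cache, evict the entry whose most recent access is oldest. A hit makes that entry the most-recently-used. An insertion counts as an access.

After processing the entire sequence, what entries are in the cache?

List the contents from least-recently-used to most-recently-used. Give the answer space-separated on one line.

Answer: pig fox dog

Derivation:
LRU simulation (capacity=3):
  1. access dog: MISS. Cache (LRU->MRU): [dog]
  2. access dog: HIT. Cache (LRU->MRU): [dog]
  3. access fox: MISS. Cache (LRU->MRU): [dog fox]
  4. access fox: HIT. Cache (LRU->MRU): [dog fox]
  5. access fox: HIT. Cache (LRU->MRU): [dog fox]
  6. access eel: MISS. Cache (LRU->MRU): [dog fox eel]
  7. access fox: HIT. Cache (LRU->MRU): [dog eel fox]
  8. access pig: MISS, evict dog. Cache (LRU->MRU): [eel fox pig]
  9. access pig: HIT. Cache (LRU->MRU): [eel fox pig]
  10. access dog: MISS, evict eel. Cache (LRU->MRU): [fox pig dog]
  11. access cat: MISS, evict fox. Cache (LRU->MRU): [pig dog cat]
  12. access fox: MISS, evict pig. Cache (LRU->MRU): [dog cat fox]
  13. access dog: HIT. Cache (LRU->MRU): [cat fox dog]
  14. access pig: MISS, evict cat. Cache (LRU->MRU): [fox dog pig]
  15. access cat: MISS, evict fox. Cache (LRU->MRU): [dog pig cat]
  16. access fox: MISS, evict dog. Cache (LRU->MRU): [pig cat fox]
  17. access fox: HIT. Cache (LRU->MRU): [pig cat fox]
  18. access fox: HIT. Cache (LRU->MRU): [pig cat fox]
  19. access pig: HIT. Cache (LRU->MRU): [cat fox pig]
  20. access fox: HIT. Cache (LRU->MRU): [cat pig fox]
  21. access fox: HIT. Cache (LRU->MRU): [cat pig fox]
  22. access dog: MISS, evict cat. Cache (LRU->MRU): [pig fox dog]
  23. access fox: HIT. Cache (LRU->MRU): [pig dog fox]
  24. access dog: HIT. Cache (LRU->MRU): [pig fox dog]
Total: 13 hits, 11 misses, 8 evictions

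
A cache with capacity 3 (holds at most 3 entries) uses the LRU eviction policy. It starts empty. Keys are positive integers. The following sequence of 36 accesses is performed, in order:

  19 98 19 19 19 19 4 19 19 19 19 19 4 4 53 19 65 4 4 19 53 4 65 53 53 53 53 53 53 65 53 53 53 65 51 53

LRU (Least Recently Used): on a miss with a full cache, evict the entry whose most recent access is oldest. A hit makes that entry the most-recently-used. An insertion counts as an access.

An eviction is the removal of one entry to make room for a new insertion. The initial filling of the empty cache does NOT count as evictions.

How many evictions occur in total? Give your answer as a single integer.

Answer: 6

Derivation:
LRU simulation (capacity=3):
  1. access 19: MISS. Cache (LRU->MRU): [19]
  2. access 98: MISS. Cache (LRU->MRU): [19 98]
  3. access 19: HIT. Cache (LRU->MRU): [98 19]
  4. access 19: HIT. Cache (LRU->MRU): [98 19]
  5. access 19: HIT. Cache (LRU->MRU): [98 19]
  6. access 19: HIT. Cache (LRU->MRU): [98 19]
  7. access 4: MISS. Cache (LRU->MRU): [98 19 4]
  8. access 19: HIT. Cache (LRU->MRU): [98 4 19]
  9. access 19: HIT. Cache (LRU->MRU): [98 4 19]
  10. access 19: HIT. Cache (LRU->MRU): [98 4 19]
  11. access 19: HIT. Cache (LRU->MRU): [98 4 19]
  12. access 19: HIT. Cache (LRU->MRU): [98 4 19]
  13. access 4: HIT. Cache (LRU->MRU): [98 19 4]
  14. access 4: HIT. Cache (LRU->MRU): [98 19 4]
  15. access 53: MISS, evict 98. Cache (LRU->MRU): [19 4 53]
  16. access 19: HIT. Cache (LRU->MRU): [4 53 19]
  17. access 65: MISS, evict 4. Cache (LRU->MRU): [53 19 65]
  18. access 4: MISS, evict 53. Cache (LRU->MRU): [19 65 4]
  19. access 4: HIT. Cache (LRU->MRU): [19 65 4]
  20. access 19: HIT. Cache (LRU->MRU): [65 4 19]
  21. access 53: MISS, evict 65. Cache (LRU->MRU): [4 19 53]
  22. access 4: HIT. Cache (LRU->MRU): [19 53 4]
  23. access 65: MISS, evict 19. Cache (LRU->MRU): [53 4 65]
  24. access 53: HIT. Cache (LRU->MRU): [4 65 53]
  25. access 53: HIT. Cache (LRU->MRU): [4 65 53]
  26. access 53: HIT. Cache (LRU->MRU): [4 65 53]
  27. access 53: HIT. Cache (LRU->MRU): [4 65 53]
  28. access 53: HIT. Cache (LRU->MRU): [4 65 53]
  29. access 53: HIT. Cache (LRU->MRU): [4 65 53]
  30. access 65: HIT. Cache (LRU->MRU): [4 53 65]
  31. access 53: HIT. Cache (LRU->MRU): [4 65 53]
  32. access 53: HIT. Cache (LRU->MRU): [4 65 53]
  33. access 53: HIT. Cache (LRU->MRU): [4 65 53]
  34. access 65: HIT. Cache (LRU->MRU): [4 53 65]
  35. access 51: MISS, evict 4. Cache (LRU->MRU): [53 65 51]
  36. access 53: HIT. Cache (LRU->MRU): [65 51 53]
Total: 27 hits, 9 misses, 6 evictions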